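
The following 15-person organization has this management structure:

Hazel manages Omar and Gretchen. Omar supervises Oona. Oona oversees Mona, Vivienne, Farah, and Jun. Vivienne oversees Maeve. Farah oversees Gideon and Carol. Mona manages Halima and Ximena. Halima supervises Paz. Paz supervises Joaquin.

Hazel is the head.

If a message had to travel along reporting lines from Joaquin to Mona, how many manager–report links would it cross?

3

Joaquin is in Mona's organization: the chain from Joaquin up to Mona is Joaquin → Paz → Halima → Mona, which is 3 links.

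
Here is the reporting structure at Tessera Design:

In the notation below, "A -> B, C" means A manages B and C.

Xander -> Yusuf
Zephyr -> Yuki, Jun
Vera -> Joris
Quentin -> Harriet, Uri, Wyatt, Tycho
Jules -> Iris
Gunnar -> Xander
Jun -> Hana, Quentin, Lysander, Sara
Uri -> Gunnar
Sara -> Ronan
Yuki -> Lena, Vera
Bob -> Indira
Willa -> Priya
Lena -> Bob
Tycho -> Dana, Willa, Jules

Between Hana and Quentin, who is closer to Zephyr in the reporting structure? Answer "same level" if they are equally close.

Both Hana and Quentin are 2 levels below Zephyr.

same level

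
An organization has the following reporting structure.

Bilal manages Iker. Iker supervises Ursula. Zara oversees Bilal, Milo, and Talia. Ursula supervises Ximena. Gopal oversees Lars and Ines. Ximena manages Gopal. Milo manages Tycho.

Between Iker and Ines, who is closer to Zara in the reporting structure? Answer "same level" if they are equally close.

Iker is 2 levels below Zara; Ines is 6. Iker is higher.

Iker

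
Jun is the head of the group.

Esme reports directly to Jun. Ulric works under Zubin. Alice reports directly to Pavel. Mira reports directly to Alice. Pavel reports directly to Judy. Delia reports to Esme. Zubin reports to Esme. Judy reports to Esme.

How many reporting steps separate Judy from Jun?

2

Chain from Judy up to Jun: Judy → Esme → Jun. That is 2 steps up, so Judy is 2 levels below Jun.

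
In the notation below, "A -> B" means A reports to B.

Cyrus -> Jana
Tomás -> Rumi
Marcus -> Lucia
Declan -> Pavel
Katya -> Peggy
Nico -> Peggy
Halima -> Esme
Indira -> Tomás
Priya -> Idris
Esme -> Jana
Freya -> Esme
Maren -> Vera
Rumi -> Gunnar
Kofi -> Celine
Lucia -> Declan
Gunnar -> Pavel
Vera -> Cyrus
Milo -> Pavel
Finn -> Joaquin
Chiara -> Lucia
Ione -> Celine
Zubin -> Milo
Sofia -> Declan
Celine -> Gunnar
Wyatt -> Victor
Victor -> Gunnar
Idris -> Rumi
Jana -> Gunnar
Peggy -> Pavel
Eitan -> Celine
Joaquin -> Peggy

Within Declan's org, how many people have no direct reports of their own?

The people in Declan's organization with no one reporting to them are Sofia, Chiara, Marcus. That is 3.

3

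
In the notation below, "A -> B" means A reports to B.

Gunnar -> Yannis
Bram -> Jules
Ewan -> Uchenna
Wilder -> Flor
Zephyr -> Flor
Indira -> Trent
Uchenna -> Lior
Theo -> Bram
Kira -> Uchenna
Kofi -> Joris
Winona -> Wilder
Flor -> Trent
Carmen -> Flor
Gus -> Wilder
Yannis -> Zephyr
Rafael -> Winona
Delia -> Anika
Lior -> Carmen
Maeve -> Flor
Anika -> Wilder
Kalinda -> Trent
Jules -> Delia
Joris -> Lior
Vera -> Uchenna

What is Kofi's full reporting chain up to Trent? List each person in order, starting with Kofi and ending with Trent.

Kofi -> Joris -> Lior -> Carmen -> Flor -> Trent

Kofi reports to Joris. Joris reports to Lior. Lior reports to Carmen. Carmen reports to Flor. Flor reports to Trent. Trent is at the top.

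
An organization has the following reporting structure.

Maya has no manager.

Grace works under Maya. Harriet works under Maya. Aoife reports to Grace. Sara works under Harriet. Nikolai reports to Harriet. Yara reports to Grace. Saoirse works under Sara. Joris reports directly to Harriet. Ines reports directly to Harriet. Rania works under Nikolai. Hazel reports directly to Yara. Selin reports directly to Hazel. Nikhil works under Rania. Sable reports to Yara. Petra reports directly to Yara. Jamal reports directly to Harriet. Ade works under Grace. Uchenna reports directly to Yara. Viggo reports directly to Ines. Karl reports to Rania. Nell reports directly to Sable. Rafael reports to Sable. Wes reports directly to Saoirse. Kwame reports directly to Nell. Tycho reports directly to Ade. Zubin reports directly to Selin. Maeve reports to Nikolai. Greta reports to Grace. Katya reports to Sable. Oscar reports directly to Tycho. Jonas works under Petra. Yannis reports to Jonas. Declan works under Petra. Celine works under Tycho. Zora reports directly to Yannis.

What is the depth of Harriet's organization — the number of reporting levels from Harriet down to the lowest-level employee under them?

The longest chain under Harriet runs Harriet → Nikolai → Rania → Karl, which is 3 levels below Harriet.

3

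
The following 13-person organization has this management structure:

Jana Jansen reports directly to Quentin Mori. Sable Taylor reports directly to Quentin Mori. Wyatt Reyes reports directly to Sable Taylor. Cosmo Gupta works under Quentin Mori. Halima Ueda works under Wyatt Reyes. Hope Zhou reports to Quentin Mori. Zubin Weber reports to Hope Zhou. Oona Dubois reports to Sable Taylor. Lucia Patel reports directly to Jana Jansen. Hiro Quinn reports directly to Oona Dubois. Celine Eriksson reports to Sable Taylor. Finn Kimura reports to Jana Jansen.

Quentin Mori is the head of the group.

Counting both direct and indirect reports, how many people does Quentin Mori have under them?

Quentin Mori directly manages Jana Jansen, Sable Taylor, Cosmo Gupta, Hope Zhou. Under Jana Jansen: Finn Kimura, Lucia Patel (2). Under Sable Taylor: Celine Eriksson, Oona Dubois, Hiro Quinn, Wyatt Reyes, Halima Ueda (5). Cosmo Gupta has no reports. Under Hope Zhou: Zubin Weber (1). So Quentin Mori's organization is 4 direct reports plus everyone under them: 3 + 6 + 1 + 2 = 12.

12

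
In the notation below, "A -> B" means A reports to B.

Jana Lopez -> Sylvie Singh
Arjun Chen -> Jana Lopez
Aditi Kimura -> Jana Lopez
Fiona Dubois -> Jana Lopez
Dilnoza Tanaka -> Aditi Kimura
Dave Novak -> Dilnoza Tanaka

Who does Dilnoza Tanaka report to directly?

Dilnoza Tanaka reports directly to Aditi Kimura.

Aditi Kimura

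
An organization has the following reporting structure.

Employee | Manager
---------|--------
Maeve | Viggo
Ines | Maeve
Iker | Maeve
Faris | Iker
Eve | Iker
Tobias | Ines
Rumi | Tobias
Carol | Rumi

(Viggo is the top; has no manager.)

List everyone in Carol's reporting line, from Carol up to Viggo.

Carol -> Rumi -> Tobias -> Ines -> Maeve -> Viggo

Carol reports to Rumi. Rumi reports to Tobias. Tobias reports to Ines. Ines reports to Maeve. Maeve reports to Viggo. Viggo is at the top.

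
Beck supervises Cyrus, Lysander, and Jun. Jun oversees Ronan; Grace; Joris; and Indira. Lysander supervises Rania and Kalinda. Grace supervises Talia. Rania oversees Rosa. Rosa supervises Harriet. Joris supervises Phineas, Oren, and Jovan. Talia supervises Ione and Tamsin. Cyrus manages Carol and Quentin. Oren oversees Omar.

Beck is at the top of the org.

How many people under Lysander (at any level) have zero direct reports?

2

The people in Lysander's organization with no one reporting to them are Kalinda, Harriet. That is 2.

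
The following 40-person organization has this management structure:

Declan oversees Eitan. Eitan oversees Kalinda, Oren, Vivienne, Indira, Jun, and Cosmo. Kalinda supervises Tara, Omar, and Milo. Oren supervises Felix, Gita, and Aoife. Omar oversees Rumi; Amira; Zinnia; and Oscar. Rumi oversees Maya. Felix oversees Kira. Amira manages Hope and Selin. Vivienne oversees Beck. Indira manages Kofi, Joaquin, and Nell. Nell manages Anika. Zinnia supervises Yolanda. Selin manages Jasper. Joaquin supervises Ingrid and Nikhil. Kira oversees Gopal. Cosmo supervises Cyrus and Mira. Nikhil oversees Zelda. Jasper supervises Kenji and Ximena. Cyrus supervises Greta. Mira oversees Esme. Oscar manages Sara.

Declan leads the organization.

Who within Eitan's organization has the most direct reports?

Eitan

Direct-report counts within Eitan's organization: Eitan has 6; Cosmo has 2; Mira has 1; Cyrus has 1; Indira has 3; Joaquin has 2; Nikhil has 1; Nell has 1; Vivienne has 1; Oren has 3; Felix has 1; Kira has 1; Kalinda has 3; Omar has 4; Oscar has 1; Zinnia has 1; Amira has 2; Selin has 1; Jasper has 2; Rumi has 1. The largest is 6, held by Eitan.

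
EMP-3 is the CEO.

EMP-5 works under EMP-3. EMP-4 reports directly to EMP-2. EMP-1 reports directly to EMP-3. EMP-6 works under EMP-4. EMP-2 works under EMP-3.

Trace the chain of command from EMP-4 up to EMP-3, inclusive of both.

EMP-4 reports to EMP-2. EMP-2 reports to EMP-3. EMP-3 is at the top.

EMP-4 -> EMP-2 -> EMP-3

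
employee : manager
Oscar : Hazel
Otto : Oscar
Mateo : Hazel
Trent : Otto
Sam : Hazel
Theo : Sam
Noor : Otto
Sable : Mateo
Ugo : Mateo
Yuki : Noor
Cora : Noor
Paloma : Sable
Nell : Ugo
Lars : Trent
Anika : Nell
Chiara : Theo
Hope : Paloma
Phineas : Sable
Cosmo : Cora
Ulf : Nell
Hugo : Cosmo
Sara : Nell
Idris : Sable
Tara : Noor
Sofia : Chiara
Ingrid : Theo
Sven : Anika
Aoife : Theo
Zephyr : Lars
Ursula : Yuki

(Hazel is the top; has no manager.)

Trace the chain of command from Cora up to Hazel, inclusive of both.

Cora -> Noor -> Otto -> Oscar -> Hazel

Cora reports to Noor. Noor reports to Otto. Otto reports to Oscar. Oscar reports to Hazel. Hazel is at the top.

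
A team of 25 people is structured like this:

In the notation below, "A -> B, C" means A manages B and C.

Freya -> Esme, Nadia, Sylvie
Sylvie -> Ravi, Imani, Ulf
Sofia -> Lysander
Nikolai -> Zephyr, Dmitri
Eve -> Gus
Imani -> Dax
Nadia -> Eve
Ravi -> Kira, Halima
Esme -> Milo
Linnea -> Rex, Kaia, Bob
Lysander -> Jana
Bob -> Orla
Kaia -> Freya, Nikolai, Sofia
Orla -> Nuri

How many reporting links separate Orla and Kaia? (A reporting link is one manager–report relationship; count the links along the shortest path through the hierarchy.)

Orla is 2 levels below Linnea, and Kaia is 1 level below Linnea (their lowest common manager). The shortest path runs up from Orla to Linnea and back down to Kaia: 2 + 1 = 3 links.

3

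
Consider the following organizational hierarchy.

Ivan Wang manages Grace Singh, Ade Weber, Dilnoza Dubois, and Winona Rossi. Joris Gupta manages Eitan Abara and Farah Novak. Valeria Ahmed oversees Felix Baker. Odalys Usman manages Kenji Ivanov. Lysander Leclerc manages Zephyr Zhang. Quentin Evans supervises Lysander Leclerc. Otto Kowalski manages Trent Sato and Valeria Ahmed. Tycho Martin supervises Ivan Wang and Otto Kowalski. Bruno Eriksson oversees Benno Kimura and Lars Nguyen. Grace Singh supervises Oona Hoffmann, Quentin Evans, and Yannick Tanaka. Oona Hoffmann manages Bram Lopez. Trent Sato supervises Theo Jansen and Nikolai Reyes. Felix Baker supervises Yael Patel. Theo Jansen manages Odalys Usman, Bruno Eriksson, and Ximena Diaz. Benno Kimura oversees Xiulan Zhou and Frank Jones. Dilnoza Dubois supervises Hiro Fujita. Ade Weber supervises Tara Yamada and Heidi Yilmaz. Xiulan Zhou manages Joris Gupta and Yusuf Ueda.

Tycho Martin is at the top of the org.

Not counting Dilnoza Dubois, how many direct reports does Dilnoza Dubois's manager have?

Dilnoza Dubois reports to Ivan Wang. Ivan Wang's other direct reports are Grace Singh, Ade Weber, Winona Rossi — 3 peers.

3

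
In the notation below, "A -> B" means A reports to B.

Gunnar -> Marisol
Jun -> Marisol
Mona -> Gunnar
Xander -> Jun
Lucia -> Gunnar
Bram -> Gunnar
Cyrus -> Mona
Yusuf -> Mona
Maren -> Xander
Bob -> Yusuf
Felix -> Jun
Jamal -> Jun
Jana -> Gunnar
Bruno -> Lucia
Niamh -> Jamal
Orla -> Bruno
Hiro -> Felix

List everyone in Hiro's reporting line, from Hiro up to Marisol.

Hiro reports to Felix. Felix reports to Jun. Jun reports to Marisol. Marisol is at the top.

Hiro -> Felix -> Jun -> Marisol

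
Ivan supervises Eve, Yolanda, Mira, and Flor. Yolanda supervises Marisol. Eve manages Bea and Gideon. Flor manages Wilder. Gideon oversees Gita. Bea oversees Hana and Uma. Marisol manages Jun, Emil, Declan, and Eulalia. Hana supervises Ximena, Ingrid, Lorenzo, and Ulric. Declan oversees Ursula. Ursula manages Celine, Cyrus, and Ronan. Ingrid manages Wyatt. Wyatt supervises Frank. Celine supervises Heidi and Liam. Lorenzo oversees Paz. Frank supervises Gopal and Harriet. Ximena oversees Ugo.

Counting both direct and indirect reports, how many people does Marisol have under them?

10

Marisol directly manages Jun, Emil, Declan, Eulalia. Jun has no reports. Emil has no reports. Under Declan: Ursula, Ronan, Cyrus, Celine, Liam, Heidi (6). Eulalia has no reports. So Marisol's organization is 4 direct reports plus everyone under them: 1 + 1 + 7 + 1 = 10.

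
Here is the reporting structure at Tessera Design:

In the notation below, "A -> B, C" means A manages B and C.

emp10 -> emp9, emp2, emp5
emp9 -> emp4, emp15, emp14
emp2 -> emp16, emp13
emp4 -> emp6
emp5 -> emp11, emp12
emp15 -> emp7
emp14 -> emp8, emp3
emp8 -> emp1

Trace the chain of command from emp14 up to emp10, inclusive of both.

emp14 -> emp9 -> emp10

emp14 reports to emp9. emp9 reports to emp10. emp10 is at the top.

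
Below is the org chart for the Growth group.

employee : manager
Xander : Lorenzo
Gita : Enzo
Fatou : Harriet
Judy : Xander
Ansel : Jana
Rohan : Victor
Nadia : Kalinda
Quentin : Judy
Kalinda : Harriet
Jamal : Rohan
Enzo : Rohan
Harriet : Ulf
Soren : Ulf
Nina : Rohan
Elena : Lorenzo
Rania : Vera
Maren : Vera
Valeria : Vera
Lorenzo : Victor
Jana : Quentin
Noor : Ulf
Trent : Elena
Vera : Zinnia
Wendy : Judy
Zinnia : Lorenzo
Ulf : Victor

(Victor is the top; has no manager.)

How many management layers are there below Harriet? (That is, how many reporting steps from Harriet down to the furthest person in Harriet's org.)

2

The longest chain under Harriet runs Harriet → Kalinda → Nadia, which is 2 levels below Harriet.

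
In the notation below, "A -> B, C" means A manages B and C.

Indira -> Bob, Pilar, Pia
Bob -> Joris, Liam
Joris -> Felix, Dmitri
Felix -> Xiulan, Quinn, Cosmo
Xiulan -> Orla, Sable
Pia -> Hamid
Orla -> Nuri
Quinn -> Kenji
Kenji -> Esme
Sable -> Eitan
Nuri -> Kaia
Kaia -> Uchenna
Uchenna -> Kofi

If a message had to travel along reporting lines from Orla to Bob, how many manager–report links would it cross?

4

Orla is in Bob's organization: the chain from Orla up to Bob is Orla → Xiulan → Felix → Joris → Bob, which is 4 links.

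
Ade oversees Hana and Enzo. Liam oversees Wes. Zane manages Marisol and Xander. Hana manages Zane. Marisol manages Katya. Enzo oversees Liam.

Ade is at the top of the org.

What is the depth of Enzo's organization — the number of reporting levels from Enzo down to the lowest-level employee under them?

The longest chain under Enzo runs Enzo → Liam → Wes, which is 2 levels below Enzo.

2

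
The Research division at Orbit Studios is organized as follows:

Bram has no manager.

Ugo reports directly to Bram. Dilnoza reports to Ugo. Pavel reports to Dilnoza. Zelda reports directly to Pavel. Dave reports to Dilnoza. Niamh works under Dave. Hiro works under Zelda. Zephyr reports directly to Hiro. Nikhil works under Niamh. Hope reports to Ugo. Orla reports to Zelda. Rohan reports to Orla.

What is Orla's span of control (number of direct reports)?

Orla directly manages Rohan. That is 1 direct report.

1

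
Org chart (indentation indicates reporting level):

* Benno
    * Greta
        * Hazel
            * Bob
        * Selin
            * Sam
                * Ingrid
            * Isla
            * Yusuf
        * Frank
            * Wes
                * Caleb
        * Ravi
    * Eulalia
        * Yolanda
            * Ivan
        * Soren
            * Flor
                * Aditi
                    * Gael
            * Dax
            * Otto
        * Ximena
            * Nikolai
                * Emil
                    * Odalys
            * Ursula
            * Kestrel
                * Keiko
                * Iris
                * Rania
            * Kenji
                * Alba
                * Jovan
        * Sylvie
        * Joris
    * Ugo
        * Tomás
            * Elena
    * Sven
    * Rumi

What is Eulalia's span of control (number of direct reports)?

5

Eulalia directly manages Yolanda, Soren, Ximena, Sylvie, Joris. That is 5 direct reports.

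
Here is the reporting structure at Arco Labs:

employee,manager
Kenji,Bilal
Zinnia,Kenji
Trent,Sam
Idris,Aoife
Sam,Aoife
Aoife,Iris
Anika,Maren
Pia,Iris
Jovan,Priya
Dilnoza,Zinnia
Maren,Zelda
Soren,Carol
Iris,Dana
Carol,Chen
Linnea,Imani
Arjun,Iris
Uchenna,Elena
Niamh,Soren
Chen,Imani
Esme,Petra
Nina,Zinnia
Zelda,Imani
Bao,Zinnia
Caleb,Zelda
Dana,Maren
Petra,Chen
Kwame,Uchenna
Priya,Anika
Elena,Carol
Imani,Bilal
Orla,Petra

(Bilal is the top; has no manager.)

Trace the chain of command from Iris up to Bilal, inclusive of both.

Iris -> Dana -> Maren -> Zelda -> Imani -> Bilal

Iris reports to Dana. Dana reports to Maren. Maren reports to Zelda. Zelda reports to Imani. Imani reports to Bilal. Bilal is at the top.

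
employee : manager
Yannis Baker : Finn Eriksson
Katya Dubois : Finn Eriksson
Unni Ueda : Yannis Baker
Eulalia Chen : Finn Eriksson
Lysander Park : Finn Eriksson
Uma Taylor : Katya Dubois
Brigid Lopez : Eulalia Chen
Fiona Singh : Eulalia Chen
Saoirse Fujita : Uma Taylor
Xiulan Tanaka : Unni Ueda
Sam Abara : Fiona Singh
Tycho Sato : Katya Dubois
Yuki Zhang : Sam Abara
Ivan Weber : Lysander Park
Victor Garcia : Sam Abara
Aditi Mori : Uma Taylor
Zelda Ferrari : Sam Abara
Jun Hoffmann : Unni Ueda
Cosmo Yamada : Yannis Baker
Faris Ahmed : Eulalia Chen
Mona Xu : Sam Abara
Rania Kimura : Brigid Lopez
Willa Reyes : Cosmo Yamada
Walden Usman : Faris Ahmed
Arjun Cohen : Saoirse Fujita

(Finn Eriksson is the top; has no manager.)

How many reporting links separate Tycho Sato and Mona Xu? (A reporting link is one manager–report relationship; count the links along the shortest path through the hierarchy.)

Tycho Sato is 2 levels below Finn Eriksson, and Mona Xu is 4 levels below Finn Eriksson (their lowest common manager). The shortest path runs up from Tycho Sato to Finn Eriksson and back down to Mona Xu: 2 + 4 = 6 links.

6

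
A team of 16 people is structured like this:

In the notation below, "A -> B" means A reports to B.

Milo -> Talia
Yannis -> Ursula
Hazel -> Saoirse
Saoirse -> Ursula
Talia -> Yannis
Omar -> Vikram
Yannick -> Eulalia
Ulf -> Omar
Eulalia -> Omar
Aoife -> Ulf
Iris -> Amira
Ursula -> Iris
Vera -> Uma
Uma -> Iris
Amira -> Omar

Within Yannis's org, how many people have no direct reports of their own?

1

The only person in Yannis's organization with no one reporting to them is Milo. That is 1.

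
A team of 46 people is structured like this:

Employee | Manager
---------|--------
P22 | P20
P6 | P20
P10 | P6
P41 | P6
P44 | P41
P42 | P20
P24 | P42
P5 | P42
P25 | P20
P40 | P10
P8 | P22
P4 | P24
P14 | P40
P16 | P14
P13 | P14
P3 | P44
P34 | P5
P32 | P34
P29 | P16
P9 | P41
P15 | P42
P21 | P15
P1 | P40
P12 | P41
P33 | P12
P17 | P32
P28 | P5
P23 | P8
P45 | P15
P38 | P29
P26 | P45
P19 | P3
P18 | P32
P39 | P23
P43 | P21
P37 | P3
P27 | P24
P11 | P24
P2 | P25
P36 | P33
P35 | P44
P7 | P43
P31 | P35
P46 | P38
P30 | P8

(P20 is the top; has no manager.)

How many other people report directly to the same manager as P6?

P6 reports to P20. P20's other direct reports are P22, P42, P25 — 3 peers.

3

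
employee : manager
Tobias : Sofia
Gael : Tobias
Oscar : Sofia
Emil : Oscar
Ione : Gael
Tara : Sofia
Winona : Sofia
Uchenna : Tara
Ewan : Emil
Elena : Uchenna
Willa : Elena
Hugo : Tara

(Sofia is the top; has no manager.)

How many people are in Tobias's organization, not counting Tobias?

Tobias directly manages Gael. Under Gael: Ione (1). That's 2 in total.

2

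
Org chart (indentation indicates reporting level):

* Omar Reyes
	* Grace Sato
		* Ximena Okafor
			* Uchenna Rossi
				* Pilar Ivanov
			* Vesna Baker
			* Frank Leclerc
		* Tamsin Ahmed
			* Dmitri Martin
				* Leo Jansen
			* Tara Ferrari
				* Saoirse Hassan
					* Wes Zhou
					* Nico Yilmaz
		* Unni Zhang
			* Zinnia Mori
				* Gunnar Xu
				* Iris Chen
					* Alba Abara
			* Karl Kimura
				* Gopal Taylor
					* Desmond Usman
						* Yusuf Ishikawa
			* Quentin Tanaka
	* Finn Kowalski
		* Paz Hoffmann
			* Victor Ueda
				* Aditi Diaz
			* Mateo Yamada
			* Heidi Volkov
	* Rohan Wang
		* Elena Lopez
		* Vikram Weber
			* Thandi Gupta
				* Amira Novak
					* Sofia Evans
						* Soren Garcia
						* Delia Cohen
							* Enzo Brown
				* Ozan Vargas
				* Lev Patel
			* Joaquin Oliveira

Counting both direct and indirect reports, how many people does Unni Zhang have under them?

Unni Zhang directly manages Zinnia Mori, Karl Kimura, Quentin Tanaka. Under Zinnia Mori: Iris Chen, Alba Abara, Gunnar Xu (3). Under Karl Kimura: Gopal Taylor, Desmond Usman, Yusuf Ishikawa (3). Quentin Tanaka has no reports. So Unni Zhang's organization is 3 direct reports plus everyone under them: 4 + 4 + 1 = 9.

9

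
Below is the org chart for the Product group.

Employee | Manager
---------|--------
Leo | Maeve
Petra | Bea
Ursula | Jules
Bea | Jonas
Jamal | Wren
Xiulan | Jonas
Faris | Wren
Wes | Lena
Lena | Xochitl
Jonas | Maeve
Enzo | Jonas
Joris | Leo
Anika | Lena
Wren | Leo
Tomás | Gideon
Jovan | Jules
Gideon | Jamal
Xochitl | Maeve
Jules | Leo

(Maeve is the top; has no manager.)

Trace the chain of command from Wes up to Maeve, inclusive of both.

Wes reports to Lena. Lena reports to Xochitl. Xochitl reports to Maeve. Maeve is at the top.

Wes -> Lena -> Xochitl -> Maeve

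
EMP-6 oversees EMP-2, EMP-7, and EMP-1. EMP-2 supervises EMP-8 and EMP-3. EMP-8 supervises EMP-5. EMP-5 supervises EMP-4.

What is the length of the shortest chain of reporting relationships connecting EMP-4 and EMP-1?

EMP-4 is 4 levels below EMP-6, and EMP-1 is 1 level below EMP-6 (their lowest common manager). The shortest path runs up from EMP-4 to EMP-6 and back down to EMP-1: 4 + 1 = 5 links.

5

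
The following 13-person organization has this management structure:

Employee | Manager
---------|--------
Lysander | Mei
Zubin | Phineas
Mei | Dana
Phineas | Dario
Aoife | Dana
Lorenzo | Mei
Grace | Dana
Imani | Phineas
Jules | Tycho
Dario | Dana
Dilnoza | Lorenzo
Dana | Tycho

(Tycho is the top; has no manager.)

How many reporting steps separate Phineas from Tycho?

Chain from Phineas up to Tycho: Phineas → Dario → Dana → Tycho. That is 3 steps up, so Phineas is 3 levels below Tycho.

3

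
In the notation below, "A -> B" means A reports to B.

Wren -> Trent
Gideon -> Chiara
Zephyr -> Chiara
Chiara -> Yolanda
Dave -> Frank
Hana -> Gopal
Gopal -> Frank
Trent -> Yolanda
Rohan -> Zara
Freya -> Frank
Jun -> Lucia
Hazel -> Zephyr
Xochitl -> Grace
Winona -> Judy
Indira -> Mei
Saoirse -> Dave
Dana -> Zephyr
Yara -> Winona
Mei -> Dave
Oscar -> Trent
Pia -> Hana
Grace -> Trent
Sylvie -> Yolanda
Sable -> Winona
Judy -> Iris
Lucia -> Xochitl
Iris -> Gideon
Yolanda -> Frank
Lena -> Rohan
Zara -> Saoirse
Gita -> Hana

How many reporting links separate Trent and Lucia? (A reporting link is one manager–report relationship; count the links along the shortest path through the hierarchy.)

3

Lucia is in Trent's organization: the chain from Lucia up to Trent is Lucia → Xochitl → Grace → Trent, which is 3 links.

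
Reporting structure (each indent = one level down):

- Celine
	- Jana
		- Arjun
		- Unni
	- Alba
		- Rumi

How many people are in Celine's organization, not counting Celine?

5

Celine directly manages Jana, Alba. Under Jana: Unni, Arjun (2). Under Alba: Rumi (1). So Celine's organization is 2 direct reports plus everyone under them: 3 + 2 = 5.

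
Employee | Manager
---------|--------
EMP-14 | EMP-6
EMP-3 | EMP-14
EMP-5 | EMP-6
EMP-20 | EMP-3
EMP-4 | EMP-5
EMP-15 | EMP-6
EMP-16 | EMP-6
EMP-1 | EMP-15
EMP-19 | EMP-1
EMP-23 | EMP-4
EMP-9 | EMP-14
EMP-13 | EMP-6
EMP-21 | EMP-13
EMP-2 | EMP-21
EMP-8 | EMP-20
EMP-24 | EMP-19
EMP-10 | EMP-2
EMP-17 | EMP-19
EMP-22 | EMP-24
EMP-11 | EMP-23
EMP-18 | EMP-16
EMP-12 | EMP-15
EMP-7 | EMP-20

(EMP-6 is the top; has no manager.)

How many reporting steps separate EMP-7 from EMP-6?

Chain from EMP-7 up to EMP-6: EMP-7 → EMP-20 → EMP-3 → EMP-14 → EMP-6. That is 4 steps up, so EMP-7 is 4 levels below EMP-6.

4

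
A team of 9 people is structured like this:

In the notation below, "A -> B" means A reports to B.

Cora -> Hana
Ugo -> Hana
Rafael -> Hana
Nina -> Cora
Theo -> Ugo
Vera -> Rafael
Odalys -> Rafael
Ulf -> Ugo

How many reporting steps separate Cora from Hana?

1

Chain from Cora up to Hana: Cora → Hana. That is 1 step up, so Cora is 1 level below Hana.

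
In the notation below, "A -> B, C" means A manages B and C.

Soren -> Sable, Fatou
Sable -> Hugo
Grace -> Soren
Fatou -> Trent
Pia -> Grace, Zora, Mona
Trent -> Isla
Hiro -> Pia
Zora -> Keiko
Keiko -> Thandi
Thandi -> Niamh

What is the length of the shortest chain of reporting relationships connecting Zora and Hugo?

Zora is 1 level below Pia, and Hugo is 4 levels below Pia (their lowest common manager). The shortest path runs up from Zora to Pia and back down to Hugo: 1 + 4 = 5 links.

5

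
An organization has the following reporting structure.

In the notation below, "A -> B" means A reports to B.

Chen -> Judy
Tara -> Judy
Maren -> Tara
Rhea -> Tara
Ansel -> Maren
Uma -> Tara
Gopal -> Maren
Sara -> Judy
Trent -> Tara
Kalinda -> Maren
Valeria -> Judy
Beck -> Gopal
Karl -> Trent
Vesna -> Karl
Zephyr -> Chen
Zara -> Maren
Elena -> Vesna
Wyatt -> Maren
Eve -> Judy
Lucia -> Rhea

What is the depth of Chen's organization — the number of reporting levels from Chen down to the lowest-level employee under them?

The longest chain under Chen runs Chen → Zephyr, which is 1 level below Chen.

1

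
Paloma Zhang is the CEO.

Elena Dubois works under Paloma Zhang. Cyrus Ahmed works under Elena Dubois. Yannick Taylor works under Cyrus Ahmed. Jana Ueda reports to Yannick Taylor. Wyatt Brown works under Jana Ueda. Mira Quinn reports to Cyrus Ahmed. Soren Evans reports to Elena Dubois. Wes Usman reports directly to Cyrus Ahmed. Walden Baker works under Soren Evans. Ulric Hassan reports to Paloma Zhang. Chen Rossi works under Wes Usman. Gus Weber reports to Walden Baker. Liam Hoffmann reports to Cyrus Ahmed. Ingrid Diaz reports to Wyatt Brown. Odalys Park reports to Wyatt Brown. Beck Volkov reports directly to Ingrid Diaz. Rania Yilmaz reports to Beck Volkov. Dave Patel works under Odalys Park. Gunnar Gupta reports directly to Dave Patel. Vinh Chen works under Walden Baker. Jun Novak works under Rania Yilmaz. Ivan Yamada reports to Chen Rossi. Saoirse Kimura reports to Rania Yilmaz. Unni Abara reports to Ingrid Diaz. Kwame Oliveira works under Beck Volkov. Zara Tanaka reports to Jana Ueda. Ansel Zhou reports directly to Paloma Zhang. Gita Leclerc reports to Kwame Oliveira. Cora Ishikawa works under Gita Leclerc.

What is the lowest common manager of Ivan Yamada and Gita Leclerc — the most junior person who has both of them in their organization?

Cyrus Ahmed

Ivan Yamada's chain of managers is Chen Rossi, Wes Usman, Cyrus Ahmed, Elena Dubois, Paloma Zhang. Gita Leclerc's chain of managers is Kwame Oliveira, Beck Volkov, Ingrid Diaz, Wyatt Brown, Jana Ueda, Yannick Taylor, Cyrus Ahmed, Elena Dubois, Paloma Zhang. The first manager that appears in both chains is Cyrus Ahmed.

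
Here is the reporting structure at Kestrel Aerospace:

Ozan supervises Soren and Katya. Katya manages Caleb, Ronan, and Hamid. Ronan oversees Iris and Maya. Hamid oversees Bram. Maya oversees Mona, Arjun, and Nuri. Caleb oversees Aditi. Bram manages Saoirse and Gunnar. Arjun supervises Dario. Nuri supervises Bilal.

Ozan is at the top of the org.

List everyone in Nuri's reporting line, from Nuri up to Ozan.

Nuri -> Maya -> Ronan -> Katya -> Ozan

Nuri reports to Maya. Maya reports to Ronan. Ronan reports to Katya. Katya reports to Ozan. Ozan is at the top.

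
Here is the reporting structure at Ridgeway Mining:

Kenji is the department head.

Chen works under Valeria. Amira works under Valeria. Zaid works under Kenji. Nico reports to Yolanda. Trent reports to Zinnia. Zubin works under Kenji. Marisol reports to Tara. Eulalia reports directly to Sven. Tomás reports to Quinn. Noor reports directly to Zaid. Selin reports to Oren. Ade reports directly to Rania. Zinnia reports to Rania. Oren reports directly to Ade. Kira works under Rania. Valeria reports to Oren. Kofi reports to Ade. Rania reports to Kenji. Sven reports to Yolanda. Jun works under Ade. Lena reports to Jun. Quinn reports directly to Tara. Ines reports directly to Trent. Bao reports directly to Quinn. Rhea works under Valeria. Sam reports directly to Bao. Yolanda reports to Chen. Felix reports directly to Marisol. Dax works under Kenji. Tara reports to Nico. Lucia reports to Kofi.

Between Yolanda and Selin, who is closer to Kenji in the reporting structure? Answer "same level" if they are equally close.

Yolanda is 6 levels below Kenji; Selin is 4. Selin is higher.

Selin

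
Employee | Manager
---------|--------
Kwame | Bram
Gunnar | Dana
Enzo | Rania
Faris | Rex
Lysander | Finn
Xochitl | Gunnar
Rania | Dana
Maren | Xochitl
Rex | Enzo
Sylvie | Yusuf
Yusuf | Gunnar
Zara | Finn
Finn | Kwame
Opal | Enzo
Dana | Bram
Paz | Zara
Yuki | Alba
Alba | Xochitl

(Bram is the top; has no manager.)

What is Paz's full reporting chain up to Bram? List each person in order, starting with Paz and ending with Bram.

Paz -> Zara -> Finn -> Kwame -> Bram

Paz reports to Zara. Zara reports to Finn. Finn reports to Kwame. Kwame reports to Bram. Bram is at the top.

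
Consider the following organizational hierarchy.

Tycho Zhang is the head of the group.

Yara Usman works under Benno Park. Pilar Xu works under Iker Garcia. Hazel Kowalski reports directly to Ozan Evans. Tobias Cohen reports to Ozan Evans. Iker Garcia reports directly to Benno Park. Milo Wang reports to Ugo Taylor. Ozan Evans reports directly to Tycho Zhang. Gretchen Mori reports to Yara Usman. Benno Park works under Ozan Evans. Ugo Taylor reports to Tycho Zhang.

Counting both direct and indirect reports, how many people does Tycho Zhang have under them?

10

Tycho Zhang directly manages Ozan Evans, Ugo Taylor. Under Ozan Evans: Hazel Kowalski, Benno Park, Iker Garcia, Pilar Xu, Yara Usman, Gretchen Mori, Tobias Cohen (7). Under Ugo Taylor: Milo Wang (1). So Tycho Zhang's organization is 2 direct reports plus everyone under them: 8 + 2 = 10.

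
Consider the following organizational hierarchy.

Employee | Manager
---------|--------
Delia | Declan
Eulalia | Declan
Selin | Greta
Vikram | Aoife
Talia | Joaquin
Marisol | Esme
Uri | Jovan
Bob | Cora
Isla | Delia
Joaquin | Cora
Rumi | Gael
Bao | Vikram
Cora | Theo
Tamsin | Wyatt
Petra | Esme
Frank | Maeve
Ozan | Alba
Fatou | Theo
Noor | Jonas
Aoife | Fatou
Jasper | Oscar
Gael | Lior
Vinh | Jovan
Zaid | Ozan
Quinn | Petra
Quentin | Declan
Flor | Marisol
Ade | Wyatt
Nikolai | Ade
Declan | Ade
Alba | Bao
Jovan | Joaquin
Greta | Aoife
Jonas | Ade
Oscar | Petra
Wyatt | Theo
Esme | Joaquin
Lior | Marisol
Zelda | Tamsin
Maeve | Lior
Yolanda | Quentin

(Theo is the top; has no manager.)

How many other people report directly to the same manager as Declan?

Declan reports to Ade. Ade's other direct reports are Jonas, Nikolai — 2 peers.

2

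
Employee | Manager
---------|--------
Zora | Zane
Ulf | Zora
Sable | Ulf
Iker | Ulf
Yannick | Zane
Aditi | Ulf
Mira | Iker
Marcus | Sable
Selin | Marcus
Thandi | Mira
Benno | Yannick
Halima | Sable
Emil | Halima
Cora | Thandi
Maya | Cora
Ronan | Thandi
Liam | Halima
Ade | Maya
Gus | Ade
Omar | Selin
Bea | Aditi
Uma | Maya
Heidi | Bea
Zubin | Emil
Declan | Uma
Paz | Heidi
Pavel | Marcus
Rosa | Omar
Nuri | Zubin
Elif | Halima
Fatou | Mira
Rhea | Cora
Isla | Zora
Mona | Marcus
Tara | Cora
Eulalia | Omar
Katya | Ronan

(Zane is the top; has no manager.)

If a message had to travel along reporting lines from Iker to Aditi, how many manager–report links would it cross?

Iker is 1 level below Ulf, and Aditi is 1 level below Ulf (their lowest common manager). The shortest path runs up from Iker to Ulf and back down to Aditi: 1 + 1 = 2 links.

2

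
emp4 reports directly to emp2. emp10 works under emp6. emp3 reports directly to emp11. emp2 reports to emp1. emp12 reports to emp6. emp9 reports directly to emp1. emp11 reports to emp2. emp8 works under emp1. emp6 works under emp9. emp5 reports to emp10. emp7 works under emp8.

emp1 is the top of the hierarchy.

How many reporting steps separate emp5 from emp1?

Chain from emp5 up to emp1: emp5 → emp10 → emp6 → emp9 → emp1. That is 4 steps up, so emp5 is 4 levels below emp1.

4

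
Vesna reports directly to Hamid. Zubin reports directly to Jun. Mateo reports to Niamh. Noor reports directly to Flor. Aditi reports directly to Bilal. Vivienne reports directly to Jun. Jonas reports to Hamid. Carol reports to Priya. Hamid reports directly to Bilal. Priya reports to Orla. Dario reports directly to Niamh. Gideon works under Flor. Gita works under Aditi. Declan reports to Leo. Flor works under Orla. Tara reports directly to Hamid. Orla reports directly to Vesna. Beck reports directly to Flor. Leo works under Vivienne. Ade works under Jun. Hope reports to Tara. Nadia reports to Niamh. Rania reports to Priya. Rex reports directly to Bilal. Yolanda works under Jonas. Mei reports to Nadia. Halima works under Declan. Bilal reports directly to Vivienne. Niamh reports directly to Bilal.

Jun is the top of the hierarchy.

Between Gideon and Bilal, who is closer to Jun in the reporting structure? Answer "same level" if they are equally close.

Bilal

Gideon is 7 levels below Jun; Bilal is 2. Bilal is higher.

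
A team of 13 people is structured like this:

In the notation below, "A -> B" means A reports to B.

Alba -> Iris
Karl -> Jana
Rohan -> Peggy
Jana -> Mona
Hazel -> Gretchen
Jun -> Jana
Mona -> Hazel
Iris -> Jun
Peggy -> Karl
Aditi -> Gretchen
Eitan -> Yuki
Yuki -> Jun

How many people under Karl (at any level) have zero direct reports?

1

The only person in Karl's organization with no one reporting to them is Rohan. That is 1.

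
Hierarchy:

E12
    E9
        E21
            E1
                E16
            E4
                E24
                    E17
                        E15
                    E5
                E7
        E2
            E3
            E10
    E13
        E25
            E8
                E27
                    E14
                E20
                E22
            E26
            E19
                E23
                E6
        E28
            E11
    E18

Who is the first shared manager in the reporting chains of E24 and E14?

E24's chain of managers is E4, E21, E9, E12. E14's chain of managers is E27, E8, E25, E13, E12. The first manager that appears in both chains is E12.

E12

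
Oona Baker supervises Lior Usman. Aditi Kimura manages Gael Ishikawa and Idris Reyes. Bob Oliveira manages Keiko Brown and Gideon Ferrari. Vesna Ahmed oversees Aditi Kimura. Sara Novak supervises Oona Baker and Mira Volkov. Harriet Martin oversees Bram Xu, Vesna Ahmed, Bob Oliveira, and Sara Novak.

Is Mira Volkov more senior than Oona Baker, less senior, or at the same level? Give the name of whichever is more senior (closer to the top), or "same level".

same level

Both Mira Volkov and Oona Baker are 2 levels below Harriet Martin.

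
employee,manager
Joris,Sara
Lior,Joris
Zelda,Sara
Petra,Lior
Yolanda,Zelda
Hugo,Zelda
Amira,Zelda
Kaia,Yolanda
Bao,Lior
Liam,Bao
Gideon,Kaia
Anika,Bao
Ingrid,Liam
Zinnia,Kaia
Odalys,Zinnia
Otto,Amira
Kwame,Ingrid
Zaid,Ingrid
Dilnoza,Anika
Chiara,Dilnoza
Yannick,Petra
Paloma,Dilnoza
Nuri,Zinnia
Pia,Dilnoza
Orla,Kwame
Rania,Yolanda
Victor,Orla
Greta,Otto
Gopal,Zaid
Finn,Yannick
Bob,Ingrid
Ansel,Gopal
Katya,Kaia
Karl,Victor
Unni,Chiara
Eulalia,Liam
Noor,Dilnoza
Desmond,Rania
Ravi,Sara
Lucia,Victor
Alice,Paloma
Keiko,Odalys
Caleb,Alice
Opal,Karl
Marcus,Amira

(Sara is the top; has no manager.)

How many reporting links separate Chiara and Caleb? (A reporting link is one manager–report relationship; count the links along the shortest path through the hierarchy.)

Chiara is 1 level below Dilnoza, and Caleb is 3 levels below Dilnoza (their lowest common manager). The shortest path runs up from Chiara to Dilnoza and back down to Caleb: 1 + 3 = 4 links.

4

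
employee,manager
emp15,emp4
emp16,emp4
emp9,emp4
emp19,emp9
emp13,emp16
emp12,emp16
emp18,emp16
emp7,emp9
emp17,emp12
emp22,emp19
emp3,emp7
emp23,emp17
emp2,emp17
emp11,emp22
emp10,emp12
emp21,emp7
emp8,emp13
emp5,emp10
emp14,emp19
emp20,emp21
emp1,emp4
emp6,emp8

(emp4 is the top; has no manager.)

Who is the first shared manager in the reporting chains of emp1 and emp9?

emp1's chain of managers is emp4. emp9's chain of managers is emp4. The first manager that appears in both chains is emp4.

emp4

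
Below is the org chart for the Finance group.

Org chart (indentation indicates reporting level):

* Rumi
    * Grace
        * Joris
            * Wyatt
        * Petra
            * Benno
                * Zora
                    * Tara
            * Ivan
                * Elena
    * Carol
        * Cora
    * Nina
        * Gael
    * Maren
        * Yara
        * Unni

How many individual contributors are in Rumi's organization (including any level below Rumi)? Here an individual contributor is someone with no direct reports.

7

The people in Rumi's organization with no one reporting to them are Unni, Yara, Gael, Cora, Elena, Tara, Wyatt. That is 7.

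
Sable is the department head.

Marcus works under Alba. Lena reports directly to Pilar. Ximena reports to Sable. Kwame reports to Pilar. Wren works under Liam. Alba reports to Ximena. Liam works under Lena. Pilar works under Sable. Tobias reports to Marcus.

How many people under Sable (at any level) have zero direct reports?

The people in Sable's organization with no one reporting to them are Kwame, Wren, Tobias. That is 3.

3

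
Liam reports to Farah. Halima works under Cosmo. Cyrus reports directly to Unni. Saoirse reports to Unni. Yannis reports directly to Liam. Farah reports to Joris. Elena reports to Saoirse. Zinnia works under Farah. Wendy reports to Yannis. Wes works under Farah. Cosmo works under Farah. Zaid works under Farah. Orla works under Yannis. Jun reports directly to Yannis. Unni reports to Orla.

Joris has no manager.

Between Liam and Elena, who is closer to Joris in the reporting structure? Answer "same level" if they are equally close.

Liam

Liam is 2 levels below Joris; Elena is 7. Liam is higher.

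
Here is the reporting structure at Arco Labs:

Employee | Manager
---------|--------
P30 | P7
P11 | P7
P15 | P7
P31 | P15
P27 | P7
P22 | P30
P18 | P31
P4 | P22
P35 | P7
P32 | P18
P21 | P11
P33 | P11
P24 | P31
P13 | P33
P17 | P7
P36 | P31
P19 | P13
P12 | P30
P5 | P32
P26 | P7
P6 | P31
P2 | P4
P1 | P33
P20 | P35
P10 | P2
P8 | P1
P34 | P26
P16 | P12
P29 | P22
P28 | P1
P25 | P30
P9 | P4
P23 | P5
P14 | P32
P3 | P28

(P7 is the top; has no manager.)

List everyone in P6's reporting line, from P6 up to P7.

P6 -> P31 -> P15 -> P7

P6 reports to P31. P31 reports to P15. P15 reports to P7. P7 is at the top.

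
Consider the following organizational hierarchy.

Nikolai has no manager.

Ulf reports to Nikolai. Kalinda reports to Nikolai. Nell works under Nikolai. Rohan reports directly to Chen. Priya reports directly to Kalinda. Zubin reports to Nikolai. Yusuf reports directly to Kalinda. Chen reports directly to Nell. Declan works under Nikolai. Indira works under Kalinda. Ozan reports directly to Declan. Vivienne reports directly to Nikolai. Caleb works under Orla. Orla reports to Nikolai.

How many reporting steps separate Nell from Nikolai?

Chain from Nell up to Nikolai: Nell → Nikolai. That is 1 step up, so Nell is 1 level below Nikolai.

1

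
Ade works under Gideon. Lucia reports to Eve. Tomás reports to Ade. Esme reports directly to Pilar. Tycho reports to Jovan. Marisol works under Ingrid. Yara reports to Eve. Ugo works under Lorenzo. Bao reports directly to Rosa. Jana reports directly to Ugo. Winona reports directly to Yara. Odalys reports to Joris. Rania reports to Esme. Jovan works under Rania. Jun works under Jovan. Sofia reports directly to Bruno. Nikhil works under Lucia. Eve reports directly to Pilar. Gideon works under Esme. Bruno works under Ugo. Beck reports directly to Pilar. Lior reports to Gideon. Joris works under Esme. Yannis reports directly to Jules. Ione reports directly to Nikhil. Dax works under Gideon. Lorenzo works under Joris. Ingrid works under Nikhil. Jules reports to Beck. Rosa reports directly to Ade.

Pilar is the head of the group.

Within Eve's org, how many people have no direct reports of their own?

The people in Eve's organization with no one reporting to them are Winona, Marisol, Ione. That is 3.

3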